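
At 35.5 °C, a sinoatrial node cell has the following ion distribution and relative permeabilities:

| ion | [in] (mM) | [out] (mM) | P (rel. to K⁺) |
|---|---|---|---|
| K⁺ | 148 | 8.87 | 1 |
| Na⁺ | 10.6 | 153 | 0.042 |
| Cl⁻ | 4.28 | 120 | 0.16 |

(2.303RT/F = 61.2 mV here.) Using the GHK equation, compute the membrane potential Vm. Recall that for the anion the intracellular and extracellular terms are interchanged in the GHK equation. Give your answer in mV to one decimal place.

-62.5 mV

Vm = 61.2 · log₁₀[(Σ P·[cation]ₒ + Σ P·[anion]ᵢ) / (Σ P·[cation]ᵢ + Σ P·[anion]ₒ)]
Numerator = 1×8.87 + 0.042×153 + 0.16×4.28 = 15.98
Denominator = 1×148 + 0.042×10.6 + 0.16×120 = 167.6
Vm = 61.2 · log₁₀(0.095325) = 61.2 × (-1.0208) = -62.47 mV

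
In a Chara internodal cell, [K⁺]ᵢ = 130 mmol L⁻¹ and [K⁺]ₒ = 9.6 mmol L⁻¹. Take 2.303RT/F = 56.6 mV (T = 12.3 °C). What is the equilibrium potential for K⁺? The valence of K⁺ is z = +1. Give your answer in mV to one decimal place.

-64.1 mV

E = (56.6/z) · log₁₀([K⁺]_out/[K⁺]_in) with z = +1.
= (56.6/1) · log₁₀(9.6/130) = 56.60 · log₁₀(0.07385)
= 56.60 · (-1.1317) = -64.05 mV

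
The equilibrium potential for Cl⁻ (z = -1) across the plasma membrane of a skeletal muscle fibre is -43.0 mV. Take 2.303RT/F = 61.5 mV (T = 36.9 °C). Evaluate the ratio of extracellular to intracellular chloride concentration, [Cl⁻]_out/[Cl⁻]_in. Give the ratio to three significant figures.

log₁₀([out]/[in]) = E·z/(61.5) = -43.0 × -1 / 61.5 = 0.6992
[out]/[in] = 10^(0.6992) = 5.002

5.00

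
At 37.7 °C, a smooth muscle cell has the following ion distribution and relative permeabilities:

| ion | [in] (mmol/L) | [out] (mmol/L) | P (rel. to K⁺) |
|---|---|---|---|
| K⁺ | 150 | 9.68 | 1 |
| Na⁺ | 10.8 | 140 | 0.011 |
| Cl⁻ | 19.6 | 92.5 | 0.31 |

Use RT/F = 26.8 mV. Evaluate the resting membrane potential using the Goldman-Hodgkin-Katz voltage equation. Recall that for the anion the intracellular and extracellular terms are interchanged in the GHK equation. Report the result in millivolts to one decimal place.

Vm = 26.8 · ln[(Σ P·[cation]ₒ + Σ P·[anion]ᵢ) / (Σ P·[cation]ᵢ + Σ P·[anion]ₒ)]
Numerator = 1×9.68 + 0.011×140 + 0.31×19.6 = 17.3
Denominator = 1×150 + 0.011×10.8 + 0.31×92.5 = 178.8
Vm = 26.8 · ln(0.096737) = 26.8 × (-2.3358) = -62.60 mV

-62.6 mV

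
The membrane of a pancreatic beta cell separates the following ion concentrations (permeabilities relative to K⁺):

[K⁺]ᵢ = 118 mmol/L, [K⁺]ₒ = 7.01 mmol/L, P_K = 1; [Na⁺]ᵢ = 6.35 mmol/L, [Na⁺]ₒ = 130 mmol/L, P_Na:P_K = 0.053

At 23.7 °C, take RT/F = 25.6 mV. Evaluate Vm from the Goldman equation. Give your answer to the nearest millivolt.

Vm = 25.6 · ln[(Σ P·[cation]ₒ + Σ P·[anion]ᵢ) / (Σ P·[cation]ᵢ + Σ P·[anion]ₒ)]
Numerator = 1×7.01 + 0.053×130 = 13.9
Denominator = 1×118 + 0.053×6.35 = 118.3
Vm = 25.6 · ln(0.11746) = 25.6 × (-2.1416) = -54.83 mV

-55 mV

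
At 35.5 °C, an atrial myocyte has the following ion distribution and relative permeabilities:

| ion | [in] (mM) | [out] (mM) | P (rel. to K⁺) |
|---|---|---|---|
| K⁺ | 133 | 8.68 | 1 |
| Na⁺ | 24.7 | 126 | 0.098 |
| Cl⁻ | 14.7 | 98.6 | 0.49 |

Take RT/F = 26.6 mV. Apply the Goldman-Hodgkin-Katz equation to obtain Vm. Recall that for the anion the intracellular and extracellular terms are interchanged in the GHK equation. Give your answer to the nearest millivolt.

-50 mV

Vm = 26.6 · ln[(Σ P·[cation]ₒ + Σ P·[anion]ᵢ) / (Σ P·[cation]ᵢ + Σ P·[anion]ₒ)]
Numerator = 1×8.68 + 0.098×126 + 0.49×14.7 = 28.23
Denominator = 1×133 + 0.098×24.7 + 0.49×98.6 = 183.7
Vm = 26.6 · ln(0.15365) = 26.6 × (-1.8731) = -49.82 mV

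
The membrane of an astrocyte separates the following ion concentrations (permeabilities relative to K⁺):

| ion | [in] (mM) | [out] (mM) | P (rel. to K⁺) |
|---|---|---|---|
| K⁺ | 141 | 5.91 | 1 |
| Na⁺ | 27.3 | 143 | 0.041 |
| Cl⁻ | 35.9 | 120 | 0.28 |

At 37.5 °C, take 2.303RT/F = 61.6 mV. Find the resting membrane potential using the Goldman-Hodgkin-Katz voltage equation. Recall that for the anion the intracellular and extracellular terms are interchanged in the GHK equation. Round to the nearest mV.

-56 mV

Vm = 61.6 · log₁₀[(Σ P·[cation]ₒ + Σ P·[anion]ᵢ) / (Σ P·[cation]ᵢ + Σ P·[anion]ₒ)]
Numerator = 1×5.91 + 0.041×143 + 0.28×35.9 = 21.83
Denominator = 1×141 + 0.041×27.3 + 0.28×120 = 175.7
Vm = 61.6 · log₁₀(0.1242) = 61.6 × (-0.9059) = -55.80 mV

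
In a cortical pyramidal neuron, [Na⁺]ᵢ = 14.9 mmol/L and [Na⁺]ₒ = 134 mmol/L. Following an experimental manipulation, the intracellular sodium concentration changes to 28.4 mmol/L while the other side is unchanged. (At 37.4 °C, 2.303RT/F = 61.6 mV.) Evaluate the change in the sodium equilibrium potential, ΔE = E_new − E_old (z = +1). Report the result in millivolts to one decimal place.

-17.3 mV

E_old = (61.6/1)·log₁₀(134/14.9) = 58.76 mV
E_new = (61.6/1)·log₁₀(134/28.4) = 41.51 mV
ΔE = 41.51 − (58.76) = -17.26 mV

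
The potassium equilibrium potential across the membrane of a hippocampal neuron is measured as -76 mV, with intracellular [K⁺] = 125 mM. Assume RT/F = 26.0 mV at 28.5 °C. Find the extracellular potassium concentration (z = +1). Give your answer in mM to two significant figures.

Nernst: E = (26.0/1) · ln([out]/[in]), so ln([out]/[in]) = -76.0 × 1 / 26.0 = -2.9231.
[out]/[in] = e^(-2.9231) = 0.05377.
[out] = 0.05377 × 125 = 6.721 mM.

6.7 mM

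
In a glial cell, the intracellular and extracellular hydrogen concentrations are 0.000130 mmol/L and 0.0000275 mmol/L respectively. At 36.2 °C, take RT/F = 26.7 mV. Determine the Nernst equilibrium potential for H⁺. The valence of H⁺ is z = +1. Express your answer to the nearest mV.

-41 mV

E = (26.7/z) · ln([H⁺]_out/[H⁺]_in) with z = +1.
= (26.7/1) · ln(0.0000275/0.000130) = 26.70 · ln(0.2115)
= 26.70 · (-1.5533) = -41.47 mV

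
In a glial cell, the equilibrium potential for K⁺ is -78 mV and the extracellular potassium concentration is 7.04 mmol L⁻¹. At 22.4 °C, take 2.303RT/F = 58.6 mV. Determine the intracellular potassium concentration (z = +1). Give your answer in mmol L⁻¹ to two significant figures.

150 mmol L⁻¹

Nernst: E = (58.6/1) · log₁₀([out]/[in]), so log₁₀([out]/[in]) = -78.0 × 1 / 58.6 = -1.3311.
[out]/[in] = 10^(-1.3311) = 0.04666.
[in] = 7.04 / 0.04666 = 150.9 mmol L⁻¹.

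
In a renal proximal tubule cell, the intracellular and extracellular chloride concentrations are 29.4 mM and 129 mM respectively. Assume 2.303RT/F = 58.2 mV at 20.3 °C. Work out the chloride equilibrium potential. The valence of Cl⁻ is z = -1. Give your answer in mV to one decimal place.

-37.4 mV

E = (58.2/z) · log₁₀([Cl⁻]_out/[Cl⁻]_in) with z = -1.
For an anion, dividing by z = -1 reverses the sign.
= (58.2/-1) · log₁₀(129/29.4) = -58.20 · log₁₀(4.388)
= -58.20 · (0.6422) = -37.38 mV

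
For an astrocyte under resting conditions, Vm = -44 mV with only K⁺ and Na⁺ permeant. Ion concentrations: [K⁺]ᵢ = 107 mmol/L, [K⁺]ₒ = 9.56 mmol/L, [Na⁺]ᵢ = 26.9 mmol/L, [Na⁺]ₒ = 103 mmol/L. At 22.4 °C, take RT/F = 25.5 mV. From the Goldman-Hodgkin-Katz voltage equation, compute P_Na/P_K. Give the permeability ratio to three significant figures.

0.0967

Let α = P_Na/P_K. GHK: Vm = 25.5·ln[(Kₒ + α·Naₒ)/(Kᵢ + α·Naᵢ)].
e^(Vm/25.5) = e^(-44.0/25.5) = 0.17809
So 0.17809·(Kᵢ + α·Naᵢ) = Kₒ + α·Naₒ → α = (0.17809·107.0 − 9.56) / (103.0 − 0.17809·26.9)
α = (19.06 − 9.56) / (103.0 − 4.791) = 9.495/98.21 = 0.09668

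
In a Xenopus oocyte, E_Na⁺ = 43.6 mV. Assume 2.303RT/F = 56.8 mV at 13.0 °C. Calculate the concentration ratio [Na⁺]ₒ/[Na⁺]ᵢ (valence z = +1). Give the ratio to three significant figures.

5.86

log₁₀([out]/[in]) = E·z/(56.8) = 43.6 × 1 / 56.8 = 0.7676
[out]/[in] = 10^(0.7676) = 5.856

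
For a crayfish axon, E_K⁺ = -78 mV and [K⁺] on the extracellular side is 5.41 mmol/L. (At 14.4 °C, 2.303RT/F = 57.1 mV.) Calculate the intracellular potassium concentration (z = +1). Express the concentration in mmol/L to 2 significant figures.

Nernst: E = (57.1/1) · log₁₀([out]/[in]), so log₁₀([out]/[in]) = -78.0 × 1 / 57.1 = -1.3660.
[out]/[in] = 10^(-1.3660) = 0.04305.
[in] = 5.41 / 0.04305 = 125.7 mmol/L.

130 mmol/L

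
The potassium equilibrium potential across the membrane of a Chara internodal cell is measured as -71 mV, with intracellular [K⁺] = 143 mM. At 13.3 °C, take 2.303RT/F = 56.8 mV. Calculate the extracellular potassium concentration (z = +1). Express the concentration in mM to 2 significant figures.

8.0 mM

Nernst: E = (56.8/1) · log₁₀([out]/[in]), so log₁₀([out]/[in]) = -71.0 × 1 / 56.8 = -1.2500.
[out]/[in] = 10^(-1.2500) = 0.05623.
[out] = 0.05623 × 143 = 8.041 mM.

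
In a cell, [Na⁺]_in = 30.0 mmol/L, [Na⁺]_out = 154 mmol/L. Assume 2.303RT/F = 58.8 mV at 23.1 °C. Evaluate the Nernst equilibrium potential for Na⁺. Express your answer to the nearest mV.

E = (58.8/z) · log₁₀([Na⁺]_out/[Na⁺]_in) with z = +1.
= (58.8/1) · log₁₀(154/30.0) = 58.80 · log₁₀(5.133)
= 58.80 · (0.7104) = 41.77 mV

42 mV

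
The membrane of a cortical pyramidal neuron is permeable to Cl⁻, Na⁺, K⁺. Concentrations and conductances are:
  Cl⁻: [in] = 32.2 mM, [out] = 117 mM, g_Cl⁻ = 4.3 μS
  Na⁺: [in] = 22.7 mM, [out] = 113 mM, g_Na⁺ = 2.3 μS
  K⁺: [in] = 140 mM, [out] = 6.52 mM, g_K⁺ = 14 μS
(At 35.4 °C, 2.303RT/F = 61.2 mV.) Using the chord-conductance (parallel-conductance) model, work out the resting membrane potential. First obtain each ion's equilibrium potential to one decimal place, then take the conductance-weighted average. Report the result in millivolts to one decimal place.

-57.8 mV

E_Cl⁻ = (61.2/-1)·log₁₀(117/32.2) = -34.3 mV
E_Na⁺ = (61.2/1)·log₁₀(113/22.7) = 42.7 mV
E_K⁺ = (61.2/1)·log₁₀(6.52/140) = -81.5 mV
Vm = (Σ gᵢEᵢ)/(Σ gᵢ) = (4.3·-34.3 + 2.3·42.7 + 14·-81.5) / (4.3 + 2.3 + 14)
= -1190.28 / 20.6 = -57.78 mV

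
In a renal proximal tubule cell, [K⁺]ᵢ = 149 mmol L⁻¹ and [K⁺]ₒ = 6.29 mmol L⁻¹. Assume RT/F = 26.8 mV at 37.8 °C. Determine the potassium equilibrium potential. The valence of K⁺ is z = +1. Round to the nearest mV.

E = (26.8/z) · ln([K⁺]_out/[K⁺]_in) with z = +1.
= (26.8/1) · ln(6.29/149) = 26.80 · ln(0.04221)
= 26.80 · (-3.1650) = -84.82 mV

-85 mV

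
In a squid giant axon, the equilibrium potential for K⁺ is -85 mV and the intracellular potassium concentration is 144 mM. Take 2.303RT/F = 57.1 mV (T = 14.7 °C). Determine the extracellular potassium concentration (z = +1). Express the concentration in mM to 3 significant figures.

4.67 mM

Nernst: E = (57.1/1) · log₁₀([out]/[in]), so log₁₀([out]/[in]) = -85.0 × 1 / 57.1 = -1.4886.
[out]/[in] = 10^(-1.4886) = 0.03246.
[out] = 0.03246 × 144 = 4.675 mM.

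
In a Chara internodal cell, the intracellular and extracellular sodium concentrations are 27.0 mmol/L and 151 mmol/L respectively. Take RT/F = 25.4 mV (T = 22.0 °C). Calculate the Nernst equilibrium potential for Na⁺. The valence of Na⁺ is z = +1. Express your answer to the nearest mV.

E = (25.4/z) · ln([Na⁺]_out/[Na⁺]_in) with z = +1.
= (25.4/1) · ln(151/27.0) = 25.40 · ln(5.593)
= 25.40 · (1.7214) = 43.72 mV

44 mV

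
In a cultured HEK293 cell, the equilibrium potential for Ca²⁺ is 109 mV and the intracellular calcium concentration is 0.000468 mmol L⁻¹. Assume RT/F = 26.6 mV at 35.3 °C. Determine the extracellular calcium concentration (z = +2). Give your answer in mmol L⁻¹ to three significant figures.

1.70 mmol L⁻¹

Nernst: E = (26.6/2) · ln([out]/[in]), so ln([out]/[in]) = 109.0 × 2 / 26.6 = 8.1955.
[out]/[in] = e^(8.1955) = 3625.
[out] = 3625 × 0.000468 = 1.696 mmol L⁻¹.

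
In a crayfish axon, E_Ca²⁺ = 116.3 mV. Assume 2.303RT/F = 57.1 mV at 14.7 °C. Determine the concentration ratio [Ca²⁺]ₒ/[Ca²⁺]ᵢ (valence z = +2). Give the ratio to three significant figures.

log₁₀([out]/[in]) = E·z/(57.1) = 116.3 × 2 / 57.1 = 4.0736
[out]/[in] = 10^(4.0736) = 1.185e+04

11800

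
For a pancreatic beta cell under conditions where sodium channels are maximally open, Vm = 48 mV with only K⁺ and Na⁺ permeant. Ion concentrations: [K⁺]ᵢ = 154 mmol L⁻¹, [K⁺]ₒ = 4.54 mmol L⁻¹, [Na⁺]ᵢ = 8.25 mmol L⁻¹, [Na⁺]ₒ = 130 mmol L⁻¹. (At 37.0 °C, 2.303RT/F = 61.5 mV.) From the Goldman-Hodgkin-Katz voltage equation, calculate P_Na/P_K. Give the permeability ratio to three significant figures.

Let α = P_Na/P_K. GHK: Vm = 61.5·log₁₀[(Kₒ + α·Naₒ)/(Kᵢ + α·Naᵢ)].
10^(Vm/61.5) = 10^(48.0/61.5) = 6.0324
So 6.0324·(Kᵢ + α·Naᵢ) = Kₒ + α·Naₒ → α = (6.0324·154.0 − 4.54) / (130.0 − 6.0324·8.25)
α = (929 − 4.54) / (130.0 − 49.77) = 924.4/80.23 = 11.52

11.5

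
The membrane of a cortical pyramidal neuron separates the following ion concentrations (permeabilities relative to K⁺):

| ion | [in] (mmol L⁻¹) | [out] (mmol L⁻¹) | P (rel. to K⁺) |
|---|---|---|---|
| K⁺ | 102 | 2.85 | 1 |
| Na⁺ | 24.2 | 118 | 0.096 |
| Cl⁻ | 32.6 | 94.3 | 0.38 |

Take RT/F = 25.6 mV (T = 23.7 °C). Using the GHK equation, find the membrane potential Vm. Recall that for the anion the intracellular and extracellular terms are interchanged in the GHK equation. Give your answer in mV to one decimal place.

-42.6 mV

Vm = 25.6 · ln[(Σ P·[cation]ₒ + Σ P·[anion]ᵢ) / (Σ P·[cation]ᵢ + Σ P·[anion]ₒ)]
Numerator = 1×2.85 + 0.096×118 + 0.38×32.6 = 26.57
Denominator = 1×102 + 0.096×24.2 + 0.38×94.3 = 140.2
Vm = 25.6 · ln(0.18954) = 25.6 × (-1.6631) = -42.58 mV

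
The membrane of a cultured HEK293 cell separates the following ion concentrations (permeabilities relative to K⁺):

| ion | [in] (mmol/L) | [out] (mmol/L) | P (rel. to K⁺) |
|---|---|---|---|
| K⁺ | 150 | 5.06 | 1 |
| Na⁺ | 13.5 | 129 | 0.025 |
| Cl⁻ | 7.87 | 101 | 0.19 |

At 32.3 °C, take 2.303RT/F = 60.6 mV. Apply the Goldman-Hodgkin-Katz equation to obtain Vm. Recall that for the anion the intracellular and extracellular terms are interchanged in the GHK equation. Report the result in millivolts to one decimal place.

Vm = 60.6 · log₁₀[(Σ P·[cation]ₒ + Σ P·[anion]ᵢ) / (Σ P·[cation]ᵢ + Σ P·[anion]ₒ)]
Numerator = 1×5.06 + 0.025×129 + 0.19×7.87 = 9.78
Denominator = 1×150 + 0.025×13.5 + 0.19×101 = 169.5
Vm = 60.6 · log₁₀(0.057692) = 60.6 × (-1.2389) = -75.08 mV

-75.1 mV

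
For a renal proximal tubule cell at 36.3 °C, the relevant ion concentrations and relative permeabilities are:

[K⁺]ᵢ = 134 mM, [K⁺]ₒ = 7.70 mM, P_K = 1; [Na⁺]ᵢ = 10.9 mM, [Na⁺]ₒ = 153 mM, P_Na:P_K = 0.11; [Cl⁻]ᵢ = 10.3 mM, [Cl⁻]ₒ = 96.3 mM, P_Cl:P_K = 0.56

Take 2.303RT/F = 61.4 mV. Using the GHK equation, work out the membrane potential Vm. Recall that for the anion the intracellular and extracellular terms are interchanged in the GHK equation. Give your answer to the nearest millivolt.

Vm = 61.4 · log₁₀[(Σ P·[cation]ₒ + Σ P·[anion]ᵢ) / (Σ P·[cation]ᵢ + Σ P·[anion]ₒ)]
Numerator = 1×7.70 + 0.11×153 + 0.56×10.3 = 30.3
Denominator = 1×134 + 0.11×10.9 + 0.56×96.3 = 189.1
Vm = 61.4 · log₁₀(0.1602) = 61.4 × (-0.7953) = -48.83 mV

-49 mV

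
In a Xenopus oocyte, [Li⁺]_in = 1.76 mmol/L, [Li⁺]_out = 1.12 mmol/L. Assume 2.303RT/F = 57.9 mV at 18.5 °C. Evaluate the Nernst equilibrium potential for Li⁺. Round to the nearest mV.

E = (57.9/z) · log₁₀([Li⁺]_out/[Li⁺]_in) with z = +1.
= (57.9/1) · log₁₀(1.12/1.76) = 57.90 · log₁₀(0.6364)
= 57.90 · (-0.1963) = -11.37 mV

-11 mV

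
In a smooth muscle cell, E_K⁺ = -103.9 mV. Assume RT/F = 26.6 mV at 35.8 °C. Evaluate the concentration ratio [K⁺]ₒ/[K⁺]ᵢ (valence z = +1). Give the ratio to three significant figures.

ln([out]/[in]) = E·z/(26.6) = -103.9 × 1 / 26.6 = -3.9060
[out]/[in] = e^(-3.9060) = 0.02012

0.0201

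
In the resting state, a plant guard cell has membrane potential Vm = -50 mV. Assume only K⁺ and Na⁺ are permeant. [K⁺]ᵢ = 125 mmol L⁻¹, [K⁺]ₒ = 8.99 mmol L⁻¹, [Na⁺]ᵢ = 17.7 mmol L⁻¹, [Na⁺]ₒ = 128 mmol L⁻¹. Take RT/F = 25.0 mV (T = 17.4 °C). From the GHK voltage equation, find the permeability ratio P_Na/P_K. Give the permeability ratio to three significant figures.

Let α = P_Na/P_K. GHK: Vm = 25.0·ln[(Kₒ + α·Naₒ)/(Kᵢ + α·Naᵢ)].
e^(Vm/25.0) = e^(-50.0/25.0) = 0.13534
So 0.13534·(Kᵢ + α·Naᵢ) = Kₒ + α·Naₒ → α = (0.13534·125.0 − 8.99) / (128.0 − 0.13534·17.7)
α = (16.92 − 8.99) / (128.0 − 2.395) = 7.927/125.6 = 0.06311

0.0631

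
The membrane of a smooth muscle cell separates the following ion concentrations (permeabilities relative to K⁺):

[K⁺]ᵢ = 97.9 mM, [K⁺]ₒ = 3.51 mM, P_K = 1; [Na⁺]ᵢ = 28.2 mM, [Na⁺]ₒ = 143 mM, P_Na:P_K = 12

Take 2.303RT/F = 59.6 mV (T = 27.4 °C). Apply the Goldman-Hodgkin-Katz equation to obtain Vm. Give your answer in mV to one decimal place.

Vm = 59.6 · log₁₀[(Σ P·[cation]ₒ + Σ P·[anion]ᵢ) / (Σ P·[cation]ᵢ + Σ P·[anion]ₒ)]
Numerator = 1×3.51 + 12×143 = 1720
Denominator = 1×97.9 + 12×28.2 = 436.3
Vm = 59.6 · log₁₀(3.9411) = 59.6 × (0.5956) = 35.50 mV

35.5 mV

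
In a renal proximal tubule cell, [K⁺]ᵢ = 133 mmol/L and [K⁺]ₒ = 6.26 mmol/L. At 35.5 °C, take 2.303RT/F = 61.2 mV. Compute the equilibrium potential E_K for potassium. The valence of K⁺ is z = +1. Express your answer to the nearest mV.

E = (61.2/z) · log₁₀([K⁺]_out/[K⁺]_in) with z = +1.
= (61.2/1) · log₁₀(6.26/133) = 61.20 · log₁₀(0.04707)
= 61.20 · (-1.3273) = -81.23 mV

-81 mV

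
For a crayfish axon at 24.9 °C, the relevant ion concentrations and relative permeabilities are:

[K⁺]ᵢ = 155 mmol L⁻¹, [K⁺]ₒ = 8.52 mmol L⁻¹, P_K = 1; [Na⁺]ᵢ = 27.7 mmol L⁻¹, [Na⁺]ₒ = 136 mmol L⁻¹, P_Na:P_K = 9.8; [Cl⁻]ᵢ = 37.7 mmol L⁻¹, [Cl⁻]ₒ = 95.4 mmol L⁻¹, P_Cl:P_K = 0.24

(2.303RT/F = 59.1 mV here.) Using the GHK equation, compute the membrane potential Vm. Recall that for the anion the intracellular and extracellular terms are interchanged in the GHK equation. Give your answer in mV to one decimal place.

28.2 mV

Vm = 59.1 · log₁₀[(Σ P·[cation]ₒ + Σ P·[anion]ᵢ) / (Σ P·[cation]ᵢ + Σ P·[anion]ₒ)]
Numerator = 1×8.52 + 9.8×136 + 0.24×37.7 = 1350
Denominator = 1×155 + 9.8×27.7 + 0.24×95.4 = 449.4
Vm = 59.1 · log₁₀(3.0051) = 59.1 × (0.4779) = 28.24 mV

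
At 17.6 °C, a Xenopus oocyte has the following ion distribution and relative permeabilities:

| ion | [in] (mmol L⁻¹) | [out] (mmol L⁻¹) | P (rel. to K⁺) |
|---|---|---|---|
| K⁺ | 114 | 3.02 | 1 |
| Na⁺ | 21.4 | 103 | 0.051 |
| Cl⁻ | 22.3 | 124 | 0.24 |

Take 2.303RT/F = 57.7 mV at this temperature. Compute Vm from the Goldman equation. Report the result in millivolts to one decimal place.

-59.2 mV

Vm = 57.7 · log₁₀[(Σ P·[cation]ₒ + Σ P·[anion]ᵢ) / (Σ P·[cation]ᵢ + Σ P·[anion]ₒ)]
Numerator = 1×3.02 + 0.051×103 + 0.24×22.3 = 13.62
Denominator = 1×114 + 0.051×21.4 + 0.24×124 = 144.9
Vm = 57.7 · log₁₀(0.094062) = 57.7 × (-1.0266) = -59.23 mV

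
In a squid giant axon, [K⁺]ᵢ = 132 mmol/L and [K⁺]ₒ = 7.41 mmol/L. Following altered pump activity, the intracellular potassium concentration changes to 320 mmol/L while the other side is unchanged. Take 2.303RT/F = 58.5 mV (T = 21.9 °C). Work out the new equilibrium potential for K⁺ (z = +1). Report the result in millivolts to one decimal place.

After the shift: [K⁺]_out = 7.41, [K⁺]_in = 320 mmol/L.
E_new = (58.5/1)·log₁₀(7.41/320) = 58.50 · (-1.6353) = -95.67 mV

-95.7 mV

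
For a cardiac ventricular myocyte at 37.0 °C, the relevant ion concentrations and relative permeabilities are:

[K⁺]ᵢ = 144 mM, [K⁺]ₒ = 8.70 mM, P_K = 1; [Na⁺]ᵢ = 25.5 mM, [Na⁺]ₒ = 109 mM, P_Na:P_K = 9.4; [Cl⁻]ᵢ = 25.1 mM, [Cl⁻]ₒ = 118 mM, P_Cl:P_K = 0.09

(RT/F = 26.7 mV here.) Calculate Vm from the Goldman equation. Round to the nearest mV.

Vm = 26.7 · ln[(Σ P·[cation]ₒ + Σ P·[anion]ᵢ) / (Σ P·[cation]ᵢ + Σ P·[anion]ₒ)]
Numerator = 1×8.70 + 9.4×109 + 0.09×25.1 = 1036
Denominator = 1×144 + 9.4×25.5 + 0.09×118 = 394.3
Vm = 26.7 · ln(2.6262) = 26.7 × (0.9655) = 25.78 mV

26 mV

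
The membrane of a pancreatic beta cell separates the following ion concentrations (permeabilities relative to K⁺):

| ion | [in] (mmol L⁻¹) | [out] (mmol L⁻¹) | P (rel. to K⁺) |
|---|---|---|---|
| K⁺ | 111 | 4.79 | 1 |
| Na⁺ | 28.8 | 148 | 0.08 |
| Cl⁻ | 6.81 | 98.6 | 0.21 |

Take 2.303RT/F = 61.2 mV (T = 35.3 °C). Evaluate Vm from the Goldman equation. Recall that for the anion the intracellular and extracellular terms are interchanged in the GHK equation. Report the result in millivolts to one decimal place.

Vm = 61.2 · log₁₀[(Σ P·[cation]ₒ + Σ P·[anion]ᵢ) / (Σ P·[cation]ᵢ + Σ P·[anion]ₒ)]
Numerator = 1×4.79 + 0.08×148 + 0.21×6.81 = 18.06
Denominator = 1×111 + 0.08×28.8 + 0.21×98.6 = 134
Vm = 61.2 · log₁₀(0.13477) = 61.2 × (-0.8704) = -53.27 mV

-53.3 mV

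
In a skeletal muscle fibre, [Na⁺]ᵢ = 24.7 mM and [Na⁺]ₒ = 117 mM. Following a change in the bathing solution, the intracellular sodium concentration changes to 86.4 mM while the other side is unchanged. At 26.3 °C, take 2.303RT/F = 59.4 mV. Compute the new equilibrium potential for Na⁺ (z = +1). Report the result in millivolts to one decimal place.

7.8 mV

After the shift: [Na⁺]_out = 117, [Na⁺]_in = 86.4 mM.
E_new = (59.4/1)·log₁₀(117/86.4) = 59.40 · (0.1317) = 7.82 mV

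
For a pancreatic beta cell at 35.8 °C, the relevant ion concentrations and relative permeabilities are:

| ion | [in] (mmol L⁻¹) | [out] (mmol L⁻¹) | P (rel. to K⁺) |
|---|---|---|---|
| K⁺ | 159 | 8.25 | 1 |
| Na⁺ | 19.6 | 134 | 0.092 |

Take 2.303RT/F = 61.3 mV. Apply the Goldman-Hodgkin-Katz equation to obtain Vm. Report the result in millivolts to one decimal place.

-54.7 mV

Vm = 61.3 · log₁₀[(Σ P·[cation]ₒ + Σ P·[anion]ᵢ) / (Σ P·[cation]ᵢ + Σ P·[anion]ₒ)]
Numerator = 1×8.25 + 0.092×134 = 20.58
Denominator = 1×159 + 0.092×19.6 = 160.8
Vm = 61.3 · log₁₀(0.12797) = 61.3 × (-0.8929) = -54.73 mV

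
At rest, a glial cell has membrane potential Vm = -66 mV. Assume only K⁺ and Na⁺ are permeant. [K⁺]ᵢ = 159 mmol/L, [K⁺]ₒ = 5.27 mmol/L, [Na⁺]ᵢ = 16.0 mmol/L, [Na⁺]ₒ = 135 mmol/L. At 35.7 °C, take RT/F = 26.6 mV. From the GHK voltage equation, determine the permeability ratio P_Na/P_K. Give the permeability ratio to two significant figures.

0.060

Let α = P_Na/P_K. GHK: Vm = 26.6·ln[(Kₒ + α·Naₒ)/(Kᵢ + α·Naᵢ)].
e^(Vm/26.6) = e^(-66.0/26.6) = 0.083643
So 0.083643·(Kᵢ + α·Naᵢ) = Kₒ + α·Naₒ → α = (0.083643·159.0 − 5.27) / (135.0 − 0.083643·16.0)
α = (13.3 − 5.27) / (135.0 − 1.338) = 8.029/133.7 = 0.06007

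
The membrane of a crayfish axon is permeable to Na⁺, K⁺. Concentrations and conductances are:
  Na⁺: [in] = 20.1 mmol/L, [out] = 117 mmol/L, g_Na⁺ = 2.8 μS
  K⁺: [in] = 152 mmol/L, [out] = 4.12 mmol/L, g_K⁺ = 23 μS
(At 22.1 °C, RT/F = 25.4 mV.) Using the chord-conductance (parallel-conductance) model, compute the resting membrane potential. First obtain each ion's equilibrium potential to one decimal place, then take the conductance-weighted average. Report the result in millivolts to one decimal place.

E_Na⁺ = (25.4/1)·ln(117/20.1) = 44.7 mV
E_K⁺ = (25.4/1)·ln(4.12/152) = -91.6 mV
Vm = (Σ gᵢEᵢ)/(Σ gᵢ) = (2.8·44.7 + 23·-91.6) / (2.8 + 23)
= -1981.64 / 25.8 = -76.81 mV

-76.8 mV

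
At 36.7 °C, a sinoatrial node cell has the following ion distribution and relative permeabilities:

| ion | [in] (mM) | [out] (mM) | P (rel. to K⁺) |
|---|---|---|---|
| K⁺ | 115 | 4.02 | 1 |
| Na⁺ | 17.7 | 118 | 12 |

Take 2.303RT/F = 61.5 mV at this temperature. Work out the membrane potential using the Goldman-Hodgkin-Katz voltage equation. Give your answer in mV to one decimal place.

39.2 mV

Vm = 61.5 · log₁₀[(Σ P·[cation]ₒ + Σ P·[anion]ᵢ) / (Σ P·[cation]ᵢ + Σ P·[anion]ₒ)]
Numerator = 1×4.02 + 12×118 = 1420
Denominator = 1×115 + 12×17.7 = 327.4
Vm = 61.5 · log₁₀(4.3373) = 61.5 × (0.6372) = 39.19 mV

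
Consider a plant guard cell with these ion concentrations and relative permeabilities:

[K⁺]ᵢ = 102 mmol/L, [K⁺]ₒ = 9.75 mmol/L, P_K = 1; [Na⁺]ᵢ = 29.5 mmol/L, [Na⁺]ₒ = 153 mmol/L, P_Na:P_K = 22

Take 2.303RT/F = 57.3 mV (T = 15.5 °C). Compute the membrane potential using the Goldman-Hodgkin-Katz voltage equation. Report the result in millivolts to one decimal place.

37.4 mV

Vm = 57.3 · log₁₀[(Σ P·[cation]ₒ + Σ P·[anion]ᵢ) / (Σ P·[cation]ᵢ + Σ P·[anion]ₒ)]
Numerator = 1×9.75 + 22×153 = 3376
Denominator = 1×102 + 22×29.5 = 751
Vm = 57.3 · log₁₀(4.495) = 57.3 × (0.6527) = 37.40 mV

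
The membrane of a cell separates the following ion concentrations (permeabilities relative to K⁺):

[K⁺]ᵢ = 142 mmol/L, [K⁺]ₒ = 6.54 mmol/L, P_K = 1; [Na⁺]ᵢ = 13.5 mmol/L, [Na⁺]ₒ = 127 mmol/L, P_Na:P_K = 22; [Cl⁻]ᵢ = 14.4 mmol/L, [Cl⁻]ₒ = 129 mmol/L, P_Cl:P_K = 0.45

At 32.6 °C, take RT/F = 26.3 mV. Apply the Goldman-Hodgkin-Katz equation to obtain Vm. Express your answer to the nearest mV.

46 mV

Vm = 26.3 · ln[(Σ P·[cation]ₒ + Σ P·[anion]ᵢ) / (Σ P·[cation]ᵢ + Σ P·[anion]ₒ)]
Numerator = 1×6.54 + 22×127 + 0.45×14.4 = 2807
Denominator = 1×142 + 22×13.5 + 0.45×129 = 497.1
Vm = 26.3 · ln(5.6474) = 26.3 × (1.7312) = 45.53 mV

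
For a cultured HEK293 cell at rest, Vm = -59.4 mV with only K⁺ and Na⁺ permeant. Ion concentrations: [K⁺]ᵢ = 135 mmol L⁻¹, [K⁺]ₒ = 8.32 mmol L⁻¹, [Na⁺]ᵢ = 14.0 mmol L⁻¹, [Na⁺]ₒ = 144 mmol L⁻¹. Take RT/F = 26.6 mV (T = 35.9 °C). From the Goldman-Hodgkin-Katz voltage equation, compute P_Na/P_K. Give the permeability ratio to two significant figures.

Let α = P_Na/P_K. GHK: Vm = 26.6·ln[(Kₒ + α·Naₒ)/(Kᵢ + α·Naᵢ)].
e^(Vm/26.6) = e^(-59.4/26.6) = 0.1072
So 0.1072·(Kᵢ + α·Naᵢ) = Kₒ + α·Naₒ → α = (0.1072·135.0 − 8.32) / (144.0 − 0.1072·14.0)
α = (14.47 − 8.32) / (144.0 − 1.501) = 6.152/142.5 = 0.04317

0.043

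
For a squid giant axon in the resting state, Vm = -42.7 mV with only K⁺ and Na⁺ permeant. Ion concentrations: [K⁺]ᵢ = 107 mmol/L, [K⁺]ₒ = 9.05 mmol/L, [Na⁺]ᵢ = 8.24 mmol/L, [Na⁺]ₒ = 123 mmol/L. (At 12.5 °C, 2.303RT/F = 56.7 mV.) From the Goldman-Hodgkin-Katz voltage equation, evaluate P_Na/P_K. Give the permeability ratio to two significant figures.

0.081

Let α = P_Na/P_K. GHK: Vm = 56.7·log₁₀[(Kₒ + α·Naₒ)/(Kᵢ + α·Naᵢ)].
10^(Vm/56.7) = 10^(-42.7/56.7) = 0.17657
So 0.17657·(Kᵢ + α·Naᵢ) = Kₒ + α·Naₒ → α = (0.17657·107.0 − 9.05) / (123.0 − 0.17657·8.24)
α = (18.89 − 9.05) / (123.0 − 1.455) = 9.843/121.5 = 0.08098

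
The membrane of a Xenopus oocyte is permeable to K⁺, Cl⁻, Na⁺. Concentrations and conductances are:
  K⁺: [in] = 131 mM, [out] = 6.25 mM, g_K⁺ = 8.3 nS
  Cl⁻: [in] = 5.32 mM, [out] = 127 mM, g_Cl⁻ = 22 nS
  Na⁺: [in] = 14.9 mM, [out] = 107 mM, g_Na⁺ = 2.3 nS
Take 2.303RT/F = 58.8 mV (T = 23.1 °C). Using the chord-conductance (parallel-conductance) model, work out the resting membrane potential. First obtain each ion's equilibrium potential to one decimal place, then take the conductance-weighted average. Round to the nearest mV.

-71 mV

E_K⁺ = (58.8/1)·log₁₀(6.25/131) = -77.7 mV
E_Cl⁻ = (58.8/-1)·log₁₀(127/5.32) = -81.0 mV
E_Na⁺ = (58.8/1)·log₁₀(107/14.9) = 50.3 mV
Vm = (Σ gᵢEᵢ)/(Σ gᵢ) = (8.3·-77.7 + 22·-81.0 + 2.3·50.3) / (8.3 + 22 + 2.3)
= -2311.22 / 32.6 = -70.90 mV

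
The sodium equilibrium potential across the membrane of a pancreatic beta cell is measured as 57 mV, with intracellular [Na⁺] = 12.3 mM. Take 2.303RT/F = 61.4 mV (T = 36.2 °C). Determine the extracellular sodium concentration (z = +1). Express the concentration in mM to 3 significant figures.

104 mM

Nernst: E = (61.4/1) · log₁₀([out]/[in]), so log₁₀([out]/[in]) = 57.0 × 1 / 61.4 = 0.9283.
[out]/[in] = 10^(0.9283) = 8.479.
[out] = 8.479 × 12.3 = 104.3 mM.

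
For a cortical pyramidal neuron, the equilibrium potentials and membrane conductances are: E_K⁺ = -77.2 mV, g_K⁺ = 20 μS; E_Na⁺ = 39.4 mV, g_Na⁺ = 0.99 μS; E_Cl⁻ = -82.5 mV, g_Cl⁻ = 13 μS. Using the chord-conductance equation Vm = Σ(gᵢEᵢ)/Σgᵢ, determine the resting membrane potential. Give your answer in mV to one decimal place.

-75.8 mV

Σ gᵢEᵢ = 20·(-77.2) + 0.99·(39.4) + 13·(-82.5) = -2577.49
Σ gᵢ = 20 + 0.99 + 13 = 33.99
Vm = -2577.49 / 33.99 = -75.83 mV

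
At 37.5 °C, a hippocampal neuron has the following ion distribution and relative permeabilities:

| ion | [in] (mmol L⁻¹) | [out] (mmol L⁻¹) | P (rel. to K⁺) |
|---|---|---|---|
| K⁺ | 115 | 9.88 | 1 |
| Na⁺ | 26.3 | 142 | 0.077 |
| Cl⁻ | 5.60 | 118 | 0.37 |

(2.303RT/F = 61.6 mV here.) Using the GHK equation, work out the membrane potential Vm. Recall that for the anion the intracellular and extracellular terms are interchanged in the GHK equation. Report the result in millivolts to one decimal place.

-52.1 mV

Vm = 61.6 · log₁₀[(Σ P·[cation]ₒ + Σ P·[anion]ᵢ) / (Σ P·[cation]ᵢ + Σ P·[anion]ₒ)]
Numerator = 1×9.88 + 0.077×142 + 0.37×5.60 = 22.89
Denominator = 1×115 + 0.077×26.3 + 0.37×118 = 160.7
Vm = 61.6 · log₁₀(0.14243) = 61.6 × (-0.8464) = -52.14 mV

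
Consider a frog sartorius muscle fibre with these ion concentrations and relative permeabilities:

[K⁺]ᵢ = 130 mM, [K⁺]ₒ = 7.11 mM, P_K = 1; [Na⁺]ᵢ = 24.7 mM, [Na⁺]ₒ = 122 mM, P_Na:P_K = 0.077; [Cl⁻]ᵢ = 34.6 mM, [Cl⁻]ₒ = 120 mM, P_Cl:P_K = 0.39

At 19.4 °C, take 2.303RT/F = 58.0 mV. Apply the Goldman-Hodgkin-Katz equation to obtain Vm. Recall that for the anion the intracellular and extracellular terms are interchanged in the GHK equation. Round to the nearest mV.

-45 mV

Vm = 58.0 · log₁₀[(Σ P·[cation]ₒ + Σ P·[anion]ᵢ) / (Σ P·[cation]ᵢ + Σ P·[anion]ₒ)]
Numerator = 1×7.11 + 0.077×122 + 0.39×34.6 = 30
Denominator = 1×130 + 0.077×24.7 + 0.39×120 = 178.7
Vm = 58.0 · log₁₀(0.16787) = 58.0 × (-0.7750) = -44.95 mV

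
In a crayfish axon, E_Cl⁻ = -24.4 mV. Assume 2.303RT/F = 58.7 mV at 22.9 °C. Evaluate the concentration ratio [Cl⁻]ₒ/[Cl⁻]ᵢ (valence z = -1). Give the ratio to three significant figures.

log₁₀([out]/[in]) = E·z/(58.7) = -24.4 × -1 / 58.7 = 0.4157
[out]/[in] = 10^(0.4157) = 2.604

2.60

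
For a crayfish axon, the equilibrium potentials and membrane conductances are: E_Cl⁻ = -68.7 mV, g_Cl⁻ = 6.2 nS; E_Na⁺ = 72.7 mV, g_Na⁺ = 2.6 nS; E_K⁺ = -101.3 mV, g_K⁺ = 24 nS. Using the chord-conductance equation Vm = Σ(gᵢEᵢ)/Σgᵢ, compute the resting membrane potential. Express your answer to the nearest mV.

Σ gᵢEᵢ = 6.2·(-68.7) + 2.6·(72.7) + 24·(-101.3) = -2668.12
Σ gᵢ = 6.2 + 2.6 + 24 = 32.8
Vm = -2668.12 / 32.8 = -81.35 mV

-81 mV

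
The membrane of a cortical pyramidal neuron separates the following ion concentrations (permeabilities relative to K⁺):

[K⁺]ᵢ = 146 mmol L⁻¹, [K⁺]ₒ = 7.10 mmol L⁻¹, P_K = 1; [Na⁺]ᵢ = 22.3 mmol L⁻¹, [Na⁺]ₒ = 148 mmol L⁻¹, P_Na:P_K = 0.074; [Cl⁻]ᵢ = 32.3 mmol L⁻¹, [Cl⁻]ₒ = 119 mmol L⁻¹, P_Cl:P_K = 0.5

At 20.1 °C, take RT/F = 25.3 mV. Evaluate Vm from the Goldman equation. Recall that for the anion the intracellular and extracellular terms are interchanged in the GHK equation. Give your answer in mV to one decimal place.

Vm = 25.3 · ln[(Σ P·[cation]ₒ + Σ P·[anion]ᵢ) / (Σ P·[cation]ᵢ + Σ P·[anion]ₒ)]
Numerator = 1×7.10 + 0.074×148 + 0.5×32.3 = 34.2
Denominator = 1×146 + 0.074×22.3 + 0.5×119 = 207.2
Vm = 25.3 · ln(0.16511) = 25.3 × (-1.8012) = -45.57 mV

-45.6 mV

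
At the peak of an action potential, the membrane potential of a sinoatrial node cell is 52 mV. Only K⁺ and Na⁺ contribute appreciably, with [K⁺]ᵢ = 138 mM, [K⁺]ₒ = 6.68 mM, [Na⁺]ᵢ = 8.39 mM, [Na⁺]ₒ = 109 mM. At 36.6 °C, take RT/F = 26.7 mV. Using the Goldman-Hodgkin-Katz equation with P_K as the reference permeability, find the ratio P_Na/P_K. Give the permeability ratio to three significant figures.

19.2

Let α = P_Na/P_K. GHK: Vm = 26.7·ln[(Kₒ + α·Naₒ)/(Kᵢ + α·Naᵢ)].
e^(Vm/26.7) = e^(52.0/26.7) = 7.0116
So 7.0116·(Kᵢ + α·Naᵢ) = Kₒ + α·Naₒ → α = (7.0116·138.0 − 6.68) / (109.0 − 7.0116·8.39)
α = (967.6 − 6.68) / (109.0 − 58.83) = 960.9/50.17 = 19.15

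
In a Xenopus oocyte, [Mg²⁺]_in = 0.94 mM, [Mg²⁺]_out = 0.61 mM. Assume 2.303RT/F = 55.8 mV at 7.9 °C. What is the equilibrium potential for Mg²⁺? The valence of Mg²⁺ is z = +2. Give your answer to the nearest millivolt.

E = (55.8/z) · log₁₀([Mg²⁺]_out/[Mg²⁺]_in) with z = +2.
= (55.8/2) · log₁₀(0.61/0.94) = 27.90 · log₁₀(0.6489)
= 27.90 · (-0.1878) = -5.24 mV

-5 mV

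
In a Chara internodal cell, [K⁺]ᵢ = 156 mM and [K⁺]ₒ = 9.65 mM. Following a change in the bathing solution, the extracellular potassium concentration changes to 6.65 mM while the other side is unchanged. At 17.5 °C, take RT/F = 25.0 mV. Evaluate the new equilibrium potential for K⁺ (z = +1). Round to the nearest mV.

-79 mV

After the shift: [K⁺]_out = 6.65, [K⁺]_in = 156 mM.
E_new = (25.0/1)·ln(6.65/156) = 25.00 · (-3.1552) = -78.88 mV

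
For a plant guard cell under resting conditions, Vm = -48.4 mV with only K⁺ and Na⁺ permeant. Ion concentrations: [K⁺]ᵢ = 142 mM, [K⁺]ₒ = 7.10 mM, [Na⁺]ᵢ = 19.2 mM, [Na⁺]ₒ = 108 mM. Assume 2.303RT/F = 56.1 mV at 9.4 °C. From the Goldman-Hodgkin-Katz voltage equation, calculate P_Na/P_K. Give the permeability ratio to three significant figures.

0.117

Let α = P_Na/P_K. GHK: Vm = 56.1·log₁₀[(Kₒ + α·Naₒ)/(Kᵢ + α·Naᵢ)].
10^(Vm/56.1) = 10^(-48.4/56.1) = 0.13717
So 0.13717·(Kᵢ + α·Naᵢ) = Kₒ + α·Naₒ → α = (0.13717·142.0 − 7.1) / (108.0 − 0.13717·19.2)
α = (19.48 − 7.1) / (108.0 − 2.634) = 12.38/105.4 = 0.1175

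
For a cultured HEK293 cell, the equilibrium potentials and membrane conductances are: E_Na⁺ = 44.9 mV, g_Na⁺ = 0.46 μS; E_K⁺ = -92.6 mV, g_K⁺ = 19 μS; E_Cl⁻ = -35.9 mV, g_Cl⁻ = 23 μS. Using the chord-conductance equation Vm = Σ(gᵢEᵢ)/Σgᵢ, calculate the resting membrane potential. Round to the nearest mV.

-60 mV

Σ gᵢEᵢ = 0.46·(44.9) + 19·(-92.6) + 23·(-35.9) = -2564.45
Σ gᵢ = 0.46 + 19 + 23 = 42.46
Vm = -2564.45 / 42.46 = -60.40 mV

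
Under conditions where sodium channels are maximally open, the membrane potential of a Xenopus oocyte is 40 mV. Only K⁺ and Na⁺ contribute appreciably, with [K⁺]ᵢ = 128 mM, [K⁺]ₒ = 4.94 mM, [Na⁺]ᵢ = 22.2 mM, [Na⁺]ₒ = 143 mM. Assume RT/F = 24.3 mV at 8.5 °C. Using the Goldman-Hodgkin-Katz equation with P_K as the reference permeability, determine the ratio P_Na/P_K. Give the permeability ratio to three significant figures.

23.7

Let α = P_Na/P_K. GHK: Vm = 24.3·ln[(Kₒ + α·Naₒ)/(Kᵢ + α·Naᵢ)].
e^(Vm/24.3) = e^(40.0/24.3) = 5.1867
So 5.1867·(Kᵢ + α·Naᵢ) = Kₒ + α·Naₒ → α = (5.1867·128.0 − 4.94) / (143.0 − 5.1867·22.2)
α = (663.9 − 4.94) / (143.0 − 115.1) = 659/27.86 = 23.66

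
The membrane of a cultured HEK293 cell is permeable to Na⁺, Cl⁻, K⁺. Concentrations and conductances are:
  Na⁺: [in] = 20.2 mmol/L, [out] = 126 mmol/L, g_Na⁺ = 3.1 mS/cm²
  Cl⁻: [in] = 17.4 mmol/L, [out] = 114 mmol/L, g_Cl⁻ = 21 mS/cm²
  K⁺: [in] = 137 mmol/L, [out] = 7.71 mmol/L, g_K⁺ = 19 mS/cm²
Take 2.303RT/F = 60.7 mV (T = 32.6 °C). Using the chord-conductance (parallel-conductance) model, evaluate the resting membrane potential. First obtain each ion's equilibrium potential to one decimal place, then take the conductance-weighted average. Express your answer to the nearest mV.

-54 mV

E_Na⁺ = (60.7/1)·log₁₀(126/20.2) = 48.3 mV
E_Cl⁻ = (60.7/-1)·log₁₀(114/17.4) = -49.6 mV
E_K⁺ = (60.7/1)·log₁₀(7.71/137) = -75.9 mV
Vm = (Σ gᵢEᵢ)/(Σ gᵢ) = (3.1·48.3 + 21·-49.6 + 19·-75.9) / (3.1 + 21 + 19)
= -2333.97 / 43.1 = -54.15 mV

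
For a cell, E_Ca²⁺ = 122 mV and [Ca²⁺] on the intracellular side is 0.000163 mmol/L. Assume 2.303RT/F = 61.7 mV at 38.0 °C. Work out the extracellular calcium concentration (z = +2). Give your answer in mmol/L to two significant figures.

Nernst: E = (61.7/2) · log₁₀([out]/[in]), so log₁₀([out]/[in]) = 122.0 × 2 / 61.7 = 3.9546.
[out]/[in] = 10^(3.9546) = 9008.
[out] = 9008 × 0.000163 = 1.468 mmol/L.

1.5 mmol/L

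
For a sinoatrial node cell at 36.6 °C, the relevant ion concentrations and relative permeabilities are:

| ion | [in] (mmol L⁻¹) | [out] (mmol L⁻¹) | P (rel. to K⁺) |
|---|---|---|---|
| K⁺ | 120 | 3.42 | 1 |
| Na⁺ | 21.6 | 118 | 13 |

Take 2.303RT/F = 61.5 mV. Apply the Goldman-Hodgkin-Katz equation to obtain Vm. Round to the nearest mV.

Vm = 61.5 · log₁₀[(Σ P·[cation]ₒ + Σ P·[anion]ᵢ) / (Σ P·[cation]ᵢ + Σ P·[anion]ₒ)]
Numerator = 1×3.42 + 13×118 = 1537
Denominator = 1×120 + 13×21.6 = 400.8
Vm = 61.5 · log₁₀(3.8359) = 61.5 × (0.5839) = 35.91 mV

36 mV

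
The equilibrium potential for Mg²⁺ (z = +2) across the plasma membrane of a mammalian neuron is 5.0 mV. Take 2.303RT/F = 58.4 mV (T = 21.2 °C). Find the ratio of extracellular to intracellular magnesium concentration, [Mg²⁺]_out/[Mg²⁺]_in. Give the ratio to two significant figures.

1.5

log₁₀([out]/[in]) = E·z/(58.4) = 5.0 × 2 / 58.4 = 0.1712
[out]/[in] = 10^(0.1712) = 1.483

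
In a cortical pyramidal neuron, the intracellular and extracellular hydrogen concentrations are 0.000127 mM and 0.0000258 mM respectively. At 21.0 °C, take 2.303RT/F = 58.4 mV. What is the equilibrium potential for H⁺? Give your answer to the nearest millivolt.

-40 mV

E = (58.4/z) · log₁₀([H⁺]_out/[H⁺]_in) with z = +1.
= (58.4/1) · log₁₀(0.0000258/0.000127) = 58.40 · log₁₀(0.2031)
= 58.40 · (-0.6922) = -40.42 mV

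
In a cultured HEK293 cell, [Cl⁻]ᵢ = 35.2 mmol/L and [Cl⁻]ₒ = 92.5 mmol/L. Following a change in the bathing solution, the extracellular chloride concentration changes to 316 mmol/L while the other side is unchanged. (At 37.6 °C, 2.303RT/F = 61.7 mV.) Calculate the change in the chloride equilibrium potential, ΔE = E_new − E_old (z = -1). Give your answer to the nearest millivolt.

E_old = (61.7/-1)·log₁₀(92.5/35.2) = -25.89 mV
E_new = (61.7/-1)·log₁₀(316/35.2) = -58.81 mV
ΔE = -58.81 − (-25.89) = -32.92 mV

-33 mV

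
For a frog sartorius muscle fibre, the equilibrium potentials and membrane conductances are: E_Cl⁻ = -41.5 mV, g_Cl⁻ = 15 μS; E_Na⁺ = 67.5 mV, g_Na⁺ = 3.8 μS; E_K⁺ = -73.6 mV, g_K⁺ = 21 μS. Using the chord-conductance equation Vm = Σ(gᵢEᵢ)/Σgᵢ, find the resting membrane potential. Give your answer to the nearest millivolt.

Σ gᵢEᵢ = 15·(-41.5) + 3.8·(67.5) + 21·(-73.6) = -1911.60
Σ gᵢ = 15 + 3.8 + 21 = 39.8
Vm = -1911.60 / 39.8 = -48.03 mV

-48 mV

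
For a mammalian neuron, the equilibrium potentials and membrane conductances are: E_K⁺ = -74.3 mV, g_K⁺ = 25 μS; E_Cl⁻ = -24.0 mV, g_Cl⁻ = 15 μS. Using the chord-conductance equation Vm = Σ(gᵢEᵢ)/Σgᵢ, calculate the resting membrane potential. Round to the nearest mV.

-55 mV

Σ gᵢEᵢ = 25·(-74.3) + 15·(-24.0) = -2217.50
Σ gᵢ = 25 + 15 = 40
Vm = -2217.50 / 40 = -55.44 mV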